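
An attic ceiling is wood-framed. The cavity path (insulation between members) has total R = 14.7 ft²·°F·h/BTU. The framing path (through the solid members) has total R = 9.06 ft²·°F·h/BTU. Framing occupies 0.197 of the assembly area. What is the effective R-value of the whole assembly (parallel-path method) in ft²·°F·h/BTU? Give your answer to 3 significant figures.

13.1 ft²·°F·h/BTU

U_eff = 0.803/14.7 + 0.197/9.06 = 0.05463 + 0.02174 = 0.07637
R_eff = 1/U_eff = 13.09 ft²·°F·h/BTU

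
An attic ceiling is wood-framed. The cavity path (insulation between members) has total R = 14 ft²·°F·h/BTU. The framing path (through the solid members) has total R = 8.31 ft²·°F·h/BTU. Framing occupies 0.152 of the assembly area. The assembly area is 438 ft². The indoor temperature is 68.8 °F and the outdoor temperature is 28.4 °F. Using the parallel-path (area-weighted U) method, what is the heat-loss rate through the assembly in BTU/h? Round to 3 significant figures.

1400 BTU/h

U_eff = 0.848/14 + 0.152/8.31 = 0.06057 + 0.01829 = 0.07886
R_eff = 1/U_eff = 12.68 ft²·°F·h/BTU
Q = 438 × (68.8 − 28.4) / 12.68 = 1395 BTU/h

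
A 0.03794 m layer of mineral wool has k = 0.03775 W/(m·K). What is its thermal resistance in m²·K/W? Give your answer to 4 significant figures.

1.005 m²·K/W

R = L/k = 0.03794/0.03775 = 1.005 m²·K/W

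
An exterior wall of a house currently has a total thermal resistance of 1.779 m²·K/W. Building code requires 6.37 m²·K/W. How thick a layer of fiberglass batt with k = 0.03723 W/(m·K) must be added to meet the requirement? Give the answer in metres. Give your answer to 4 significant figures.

0.1709 m

ΔR = 6.37 − 1.779 = 4.591 m²·K/W
L = ΔR × k = 4.591 × 0.03723 = 0.17092 m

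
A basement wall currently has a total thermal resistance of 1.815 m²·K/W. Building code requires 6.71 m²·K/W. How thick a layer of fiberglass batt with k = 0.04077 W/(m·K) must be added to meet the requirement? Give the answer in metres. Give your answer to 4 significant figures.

0.1996 m

ΔR = 6.71 − 1.815 = 4.895 m²·K/W
L = ΔR × k = 4.895 × 0.04077 = 0.19957 m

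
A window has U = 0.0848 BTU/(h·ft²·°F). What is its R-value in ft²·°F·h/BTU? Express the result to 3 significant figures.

R = 1/U = 1/0.0848 = 11.79

11.8 ft²·°F·h/BTU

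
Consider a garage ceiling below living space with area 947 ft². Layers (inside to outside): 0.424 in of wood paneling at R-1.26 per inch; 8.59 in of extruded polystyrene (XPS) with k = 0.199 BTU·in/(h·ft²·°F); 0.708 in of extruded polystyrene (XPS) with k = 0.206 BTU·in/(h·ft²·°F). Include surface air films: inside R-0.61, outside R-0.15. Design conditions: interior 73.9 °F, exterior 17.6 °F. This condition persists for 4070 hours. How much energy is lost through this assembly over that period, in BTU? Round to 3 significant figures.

0.424 × 1.26 = 0.5342
8.59/0.199 = 43.17
0.708/0.206 = 3.437
R_total = 0.61 + 0.5342 + 43.17 + 3.437 + 0.15 = 47.9 ft²·°F·h/BTU
Q = 947 × (73.9 − 17.6) / 47.9 = 1113 BTU/h
E = 1113 × 4070 = 4530000 BTU

4530000 BTU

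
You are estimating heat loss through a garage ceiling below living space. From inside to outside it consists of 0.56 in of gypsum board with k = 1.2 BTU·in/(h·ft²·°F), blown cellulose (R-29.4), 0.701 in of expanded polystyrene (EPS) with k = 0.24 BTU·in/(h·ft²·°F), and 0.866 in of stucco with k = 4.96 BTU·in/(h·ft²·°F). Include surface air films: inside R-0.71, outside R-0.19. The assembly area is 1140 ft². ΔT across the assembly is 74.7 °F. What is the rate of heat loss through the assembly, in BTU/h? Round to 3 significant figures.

0.56/1.2 = 0.4667
0.701/0.24 = 2.921
0.866/4.96 = 0.1746
R_total = 0.71 + 0.4667 + 29.4 + 2.921 + 0.1746 + 0.19 = 33.86 ft²·°F·h/BTU
Q = A·ΔT/R = 1140 × 74.7 / 33.86 = 2515 BTU/h

2510 BTU/h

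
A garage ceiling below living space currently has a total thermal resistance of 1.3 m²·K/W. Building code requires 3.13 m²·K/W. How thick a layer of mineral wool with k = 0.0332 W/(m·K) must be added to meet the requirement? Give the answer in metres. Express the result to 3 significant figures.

0.0608 m

ΔR = 3.13 − 1.3 = 1.83 m²·K/W
L = ΔR × k = 1.83 × 0.0332 = 0.06076 m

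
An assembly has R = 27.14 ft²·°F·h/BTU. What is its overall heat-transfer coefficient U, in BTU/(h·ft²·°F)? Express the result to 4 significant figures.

0.03685 BTU/(h·ft²·°F)

U = 1/R = 1/27.14 = 0.036846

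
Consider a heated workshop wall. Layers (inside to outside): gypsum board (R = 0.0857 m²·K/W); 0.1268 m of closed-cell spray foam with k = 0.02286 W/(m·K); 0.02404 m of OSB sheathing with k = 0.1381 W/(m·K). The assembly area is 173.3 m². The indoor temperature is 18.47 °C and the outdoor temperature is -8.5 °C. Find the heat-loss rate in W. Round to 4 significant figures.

804.9 W

0.1268/0.02286 = 5.5468
0.02404/0.1381 = 0.17408
R_total = 0.0857 + 5.5468 + 0.17408 = 5.8066 m²·K/W
Q = A·ΔT/R = 173.3 × (18.47 − (-8.5)) / 5.8066 = 804.93 W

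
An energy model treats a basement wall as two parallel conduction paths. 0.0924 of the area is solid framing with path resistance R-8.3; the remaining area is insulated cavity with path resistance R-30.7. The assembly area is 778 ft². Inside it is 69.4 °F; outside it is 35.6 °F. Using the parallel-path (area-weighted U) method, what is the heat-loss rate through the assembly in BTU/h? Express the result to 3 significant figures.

U_eff = 0.9076/30.7 + 0.0924/8.3 = 0.02956 + 0.01113 = 0.0407
R_eff = 1/U_eff = 24.57 ft²·°F·h/BTU
Q = 778 × (69.4 − 35.6) / 24.57 = 1070 BTU/h

1070 BTU/h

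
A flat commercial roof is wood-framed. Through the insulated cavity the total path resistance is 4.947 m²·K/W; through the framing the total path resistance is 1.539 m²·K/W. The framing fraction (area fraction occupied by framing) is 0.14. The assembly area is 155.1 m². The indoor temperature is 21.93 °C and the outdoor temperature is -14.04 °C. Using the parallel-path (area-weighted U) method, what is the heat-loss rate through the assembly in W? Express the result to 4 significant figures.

1477 W

U_eff = 0.86/4.947 + 0.14/1.539 = 0.17384 + 0.090968 = 0.26481
R_eff = 1/U_eff = 3.7763 m²·K/W
Q = 155.1 × (21.93 − (-14.04)) / 3.7763 = 1477.4 W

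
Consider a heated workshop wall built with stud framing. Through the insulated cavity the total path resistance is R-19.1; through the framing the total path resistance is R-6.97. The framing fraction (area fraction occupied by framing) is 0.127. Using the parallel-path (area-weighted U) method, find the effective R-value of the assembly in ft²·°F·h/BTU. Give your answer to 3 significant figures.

15.6 ft²·°F·h/BTU

U_eff = 0.873/19.1 + 0.127/6.97 = 0.04571 + 0.01822 = 0.06393
R_eff = 1/U_eff = 15.64 ft²·°F·h/BTU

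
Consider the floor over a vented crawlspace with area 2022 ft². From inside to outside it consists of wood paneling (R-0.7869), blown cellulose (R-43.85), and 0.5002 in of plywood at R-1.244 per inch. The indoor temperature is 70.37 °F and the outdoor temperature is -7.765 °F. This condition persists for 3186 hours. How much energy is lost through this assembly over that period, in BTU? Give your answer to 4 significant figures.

11120000 BTU

0.5002 × 1.244 = 0.62225
R_total = 0.7869 + 43.85 + 0.62225 = 45.259 ft²·°F·h/BTU
Q = 2022 × (70.37 − (-7.765)) / 45.259 = 3490.8 BTU/h
E = 3490.8 × 3186 = 11122000 BTU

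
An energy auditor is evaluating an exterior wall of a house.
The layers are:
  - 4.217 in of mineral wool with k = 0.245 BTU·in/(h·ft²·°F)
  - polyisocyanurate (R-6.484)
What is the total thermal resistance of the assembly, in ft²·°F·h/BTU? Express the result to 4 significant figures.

23.70 ft²·°F·h/BTU

4.217/0.245 = 17.212
R_total = 17.212 + 6.484 = 23.696 ft²·°F·h/BTU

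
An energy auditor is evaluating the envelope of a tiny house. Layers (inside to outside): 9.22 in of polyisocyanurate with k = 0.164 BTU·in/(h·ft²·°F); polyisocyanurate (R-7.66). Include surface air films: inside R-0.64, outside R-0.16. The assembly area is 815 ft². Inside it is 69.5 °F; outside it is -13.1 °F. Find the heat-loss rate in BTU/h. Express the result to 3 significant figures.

1040 BTU/h

9.22/0.164 = 56.22
R_total = 0.64 + 56.22 + 7.66 + 0.16 = 64.68 ft²·°F·h/BTU
Q = A·ΔT/R = 815 × (69.5 − (-13.1)) / 64.68 = 1041 BTU/h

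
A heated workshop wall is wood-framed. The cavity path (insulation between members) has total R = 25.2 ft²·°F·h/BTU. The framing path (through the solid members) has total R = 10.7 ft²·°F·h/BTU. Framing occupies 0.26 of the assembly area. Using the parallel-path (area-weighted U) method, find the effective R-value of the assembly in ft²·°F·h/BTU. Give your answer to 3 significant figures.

U_eff = 0.74/25.2 + 0.26/10.7 = 0.02937 + 0.0243 = 0.05366
R_eff = 1/U_eff = 18.63 ft²·°F·h/BTU

18.6 ft²·°F·h/BTU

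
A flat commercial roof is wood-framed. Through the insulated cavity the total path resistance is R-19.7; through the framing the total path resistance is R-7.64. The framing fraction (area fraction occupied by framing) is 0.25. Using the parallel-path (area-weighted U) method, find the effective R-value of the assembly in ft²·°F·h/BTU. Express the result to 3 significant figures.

U_eff = 0.75/19.7 + 0.25/7.64 = 0.03807 + 0.03272 = 0.07079
R_eff = 1/U_eff = 14.13 ft²·°F·h/BTU

14.1 ft²·°F·h/BTU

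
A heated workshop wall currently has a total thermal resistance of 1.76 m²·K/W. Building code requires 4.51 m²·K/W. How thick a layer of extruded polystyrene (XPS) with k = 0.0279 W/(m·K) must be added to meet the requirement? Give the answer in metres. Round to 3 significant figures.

0.0767 m

ΔR = 4.51 − 1.76 = 2.75 m²·K/W
L = ΔR × k = 2.75 × 0.0279 = 0.07673 m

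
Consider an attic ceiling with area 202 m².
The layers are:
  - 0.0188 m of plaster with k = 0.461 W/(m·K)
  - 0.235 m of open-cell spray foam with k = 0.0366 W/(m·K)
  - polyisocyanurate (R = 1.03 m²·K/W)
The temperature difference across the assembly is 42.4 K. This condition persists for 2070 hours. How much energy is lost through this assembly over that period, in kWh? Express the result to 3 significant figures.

0.0188/0.461 = 0.04078
0.235/0.0366 = 6.421
R_total = 0.04078 + 6.421 + 1.03 = 7.492 m²·K/W
Q = 202 × 42.4 / 7.492 = 1143 W
E = 1143 W × 2070 h / 1000 = 2367 kWh

2370 kWh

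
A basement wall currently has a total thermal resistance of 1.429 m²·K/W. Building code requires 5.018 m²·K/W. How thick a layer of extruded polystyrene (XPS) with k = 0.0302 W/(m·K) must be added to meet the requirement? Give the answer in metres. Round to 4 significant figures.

0.1084 m

ΔR = 5.018 − 1.429 = 3.589 m²·K/W
L = ΔR × k = 3.589 × 0.0302 = 0.10839 m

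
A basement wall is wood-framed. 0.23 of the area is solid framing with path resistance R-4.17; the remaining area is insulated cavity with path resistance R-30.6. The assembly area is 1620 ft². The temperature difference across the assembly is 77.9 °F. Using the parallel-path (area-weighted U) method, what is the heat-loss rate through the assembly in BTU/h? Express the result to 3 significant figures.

10100 BTU/h

U_eff = 0.77/30.6 + 0.23/4.17 = 0.02516 + 0.05516 = 0.08032
R_eff = 1/U_eff = 12.45 ft²·°F·h/BTU
Q = 1620 × 77.9 / 12.45 = 10140 BTU/h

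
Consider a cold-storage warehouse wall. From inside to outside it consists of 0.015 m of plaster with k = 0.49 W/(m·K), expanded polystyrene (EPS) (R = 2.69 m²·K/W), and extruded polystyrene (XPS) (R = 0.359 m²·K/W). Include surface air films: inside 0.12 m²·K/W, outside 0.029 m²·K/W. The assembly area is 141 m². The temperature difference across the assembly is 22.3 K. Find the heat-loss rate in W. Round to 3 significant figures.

0.015/0.49 = 0.03061
R_total = 0.12 + 0.03061 + 2.69 + 0.359 + 0.029 = 3.229 m²·K/W
Q = A·ΔT/R = 141 × 22.3 / 3.229 = 973.9 W

974 W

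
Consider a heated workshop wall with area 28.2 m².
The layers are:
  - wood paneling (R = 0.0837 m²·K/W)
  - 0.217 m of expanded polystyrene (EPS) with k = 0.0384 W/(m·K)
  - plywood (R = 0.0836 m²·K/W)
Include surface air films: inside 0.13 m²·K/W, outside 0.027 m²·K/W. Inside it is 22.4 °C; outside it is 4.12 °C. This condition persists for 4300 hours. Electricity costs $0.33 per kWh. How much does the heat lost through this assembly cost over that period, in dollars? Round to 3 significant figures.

122 dollars

0.217/0.0384 = 5.651
R_total = 0.13 + 0.0837 + 5.651 + 0.0836 + 0.027 = 5.975 m²·K/W
Q = 28.2 × (22.4 − 4.12) / 5.975 = 86.27 W
E = 86.27 W × 4300 h / 1000 = 371 kWh
Cost = 371 × 0.33 = $122.4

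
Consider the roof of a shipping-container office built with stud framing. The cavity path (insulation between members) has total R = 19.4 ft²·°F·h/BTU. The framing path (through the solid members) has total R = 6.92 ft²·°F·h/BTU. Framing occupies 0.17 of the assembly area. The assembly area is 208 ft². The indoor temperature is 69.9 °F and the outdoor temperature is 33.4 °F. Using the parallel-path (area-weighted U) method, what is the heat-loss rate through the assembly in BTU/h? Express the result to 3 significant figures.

511 BTU/h

U_eff = 0.83/19.4 + 0.17/6.92 = 0.04278 + 0.02457 = 0.06735
R_eff = 1/U_eff = 14.85 ft²·°F·h/BTU
Q = 208 × (69.9 − 33.4) / 14.85 = 511.3 BTU/h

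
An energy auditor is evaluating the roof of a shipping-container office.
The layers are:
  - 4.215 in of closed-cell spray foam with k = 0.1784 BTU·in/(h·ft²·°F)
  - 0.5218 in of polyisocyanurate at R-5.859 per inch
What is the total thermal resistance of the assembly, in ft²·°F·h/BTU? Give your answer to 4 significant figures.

26.68 ft²·°F·h/BTU

4.215/0.1784 = 23.627
0.5218 × 5.859 = 3.0572
R_total = 23.627 + 3.0572 = 26.684 ft²·°F·h/BTU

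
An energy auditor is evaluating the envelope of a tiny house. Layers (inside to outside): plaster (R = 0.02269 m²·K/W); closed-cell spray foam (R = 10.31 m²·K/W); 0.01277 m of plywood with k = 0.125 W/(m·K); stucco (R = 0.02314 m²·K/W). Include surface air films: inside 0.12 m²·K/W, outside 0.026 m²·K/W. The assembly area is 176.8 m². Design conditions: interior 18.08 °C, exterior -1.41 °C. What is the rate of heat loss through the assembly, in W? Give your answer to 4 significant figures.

325.0 W

0.01277/0.125 = 0.10216
R_total = 0.12 + 0.02269 + 10.31 + 0.10216 + 0.02314 + 0.026 = 10.604 m²·K/W
Q = A·ΔT/R = 176.8 × (18.08 − (-1.41)) / 10.604 = 324.96 W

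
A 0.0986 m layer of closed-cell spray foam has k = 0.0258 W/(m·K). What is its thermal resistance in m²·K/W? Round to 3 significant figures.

3.82 m²·K/W

R = L/k = 0.0986/0.0258 = 3.822 m²·K/W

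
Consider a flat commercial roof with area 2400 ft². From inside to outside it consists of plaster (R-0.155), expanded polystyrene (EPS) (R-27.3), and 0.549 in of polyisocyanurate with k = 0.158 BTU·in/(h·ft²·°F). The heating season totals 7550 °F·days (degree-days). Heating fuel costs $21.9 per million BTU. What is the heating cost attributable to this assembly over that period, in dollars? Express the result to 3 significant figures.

308 dollars

0.549/0.158 = 3.475
R_total = 0.155 + 27.3 + 3.475 = 30.93 ft²·°F·h/BTU
E = A × HDD × 24 / R = 2400 × 7550 × 24 / 30.93 = 14060000 BTU
Cost = 14060000/10⁶ × 21.9 = $307.9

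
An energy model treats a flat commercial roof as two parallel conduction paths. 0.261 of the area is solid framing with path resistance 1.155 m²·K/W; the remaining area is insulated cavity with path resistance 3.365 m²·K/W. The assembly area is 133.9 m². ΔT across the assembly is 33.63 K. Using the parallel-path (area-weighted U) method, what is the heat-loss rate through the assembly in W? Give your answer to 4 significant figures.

U_eff = 0.739/3.365 + 0.261/1.155 = 0.21961 + 0.22597 = 0.44559
R_eff = 1/U_eff = 2.2442 m²·K/W
Q = 133.9 × 33.63 / 2.2442 = 2006.5 W

2007 W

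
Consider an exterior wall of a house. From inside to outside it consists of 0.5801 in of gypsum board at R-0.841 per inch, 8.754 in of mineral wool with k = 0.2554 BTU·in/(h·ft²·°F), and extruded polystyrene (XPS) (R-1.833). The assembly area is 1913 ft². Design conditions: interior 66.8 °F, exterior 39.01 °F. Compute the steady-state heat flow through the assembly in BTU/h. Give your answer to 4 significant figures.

0.5801 × 0.841 = 0.48786
8.754/0.2554 = 34.276
R_total = 0.48786 + 34.276 + 1.833 = 36.597 ft²·°F·h/BTU
Q = A·ΔT/R = 1913 × (66.8 − 39.01) / 36.597 = 1452.7 BTU/h

1453 BTU/h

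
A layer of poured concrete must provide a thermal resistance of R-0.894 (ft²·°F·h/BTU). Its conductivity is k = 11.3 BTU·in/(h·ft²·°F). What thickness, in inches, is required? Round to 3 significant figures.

10.1 in

L = R × k = 0.894 × 11.3 = 10.1 in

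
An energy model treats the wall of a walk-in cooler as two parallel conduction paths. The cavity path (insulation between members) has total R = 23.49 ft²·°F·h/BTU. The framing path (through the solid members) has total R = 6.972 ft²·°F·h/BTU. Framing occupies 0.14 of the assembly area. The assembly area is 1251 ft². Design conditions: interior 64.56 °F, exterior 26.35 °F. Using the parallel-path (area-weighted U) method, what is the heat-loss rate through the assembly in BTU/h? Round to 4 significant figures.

2710 BTU/h

U_eff = 0.86/23.49 + 0.14/6.972 = 0.036611 + 0.02008 = 0.056692
R_eff = 1/U_eff = 17.639 ft²·°F·h/BTU
Q = 1251 × (64.56 − 26.35) / 17.639 = 2709.9 BTU/h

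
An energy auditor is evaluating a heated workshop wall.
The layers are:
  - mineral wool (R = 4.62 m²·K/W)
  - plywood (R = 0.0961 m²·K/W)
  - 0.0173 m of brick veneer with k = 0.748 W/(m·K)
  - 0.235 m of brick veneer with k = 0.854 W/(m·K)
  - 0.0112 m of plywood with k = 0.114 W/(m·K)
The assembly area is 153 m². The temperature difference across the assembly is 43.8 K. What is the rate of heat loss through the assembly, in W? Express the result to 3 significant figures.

0.0173/0.748 = 0.02313
0.235/0.854 = 0.2752
0.0112/0.114 = 0.09825
R_total = 4.62 + 0.0961 + 0.02313 + 0.2752 + 0.09825 = 5.113 m²·K/W
Q = A·ΔT/R = 153 × 43.8 / 5.113 = 1311 W

1310 W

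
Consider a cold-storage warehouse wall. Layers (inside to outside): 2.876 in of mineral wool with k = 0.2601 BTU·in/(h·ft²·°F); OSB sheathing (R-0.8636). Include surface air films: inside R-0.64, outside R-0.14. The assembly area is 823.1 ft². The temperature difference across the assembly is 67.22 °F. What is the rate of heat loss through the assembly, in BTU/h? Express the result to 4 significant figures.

2.876/0.2601 = 11.057
R_total = 0.64 + 11.057 + 0.8636 + 0.14 = 12.701 ft²·°F·h/BTU
Q = A·ΔT/R = 823.1 × 67.22 / 12.701 = 4356.3 BTU/h

4356 BTU/h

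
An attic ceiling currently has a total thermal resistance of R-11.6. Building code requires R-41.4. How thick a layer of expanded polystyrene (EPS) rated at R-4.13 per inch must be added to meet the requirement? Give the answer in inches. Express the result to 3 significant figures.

ΔR = 41.4 − 11.6 = 29.8 ft²·°F·h/BTU
L = ΔR / (R/in) = 29.8/4.13 = 7.215 in

7.22 in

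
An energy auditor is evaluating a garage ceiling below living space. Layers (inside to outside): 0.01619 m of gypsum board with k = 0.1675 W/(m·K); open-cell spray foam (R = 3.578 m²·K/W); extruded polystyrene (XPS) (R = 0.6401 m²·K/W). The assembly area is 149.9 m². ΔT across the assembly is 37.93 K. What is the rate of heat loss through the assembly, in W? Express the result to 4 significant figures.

1318 W

0.01619/0.1675 = 0.096657
R_total = 0.096657 + 3.578 + 0.6401 = 4.3148 m²·K/W
Q = A·ΔT/R = 149.9 × 37.93 / 4.3148 = 1317.7 W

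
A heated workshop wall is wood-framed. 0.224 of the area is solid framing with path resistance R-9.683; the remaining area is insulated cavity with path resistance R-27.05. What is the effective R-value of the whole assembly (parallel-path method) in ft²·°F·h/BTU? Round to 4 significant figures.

19.30 ft²·°F·h/BTU

U_eff = 0.776/27.05 + 0.224/9.683 = 0.028688 + 0.023133 = 0.051821
R_eff = 1/U_eff = 19.297 ft²·°F·h/BTU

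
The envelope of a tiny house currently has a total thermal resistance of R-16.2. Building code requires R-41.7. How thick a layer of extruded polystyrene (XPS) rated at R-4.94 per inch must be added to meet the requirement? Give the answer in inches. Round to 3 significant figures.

5.16 in

ΔR = 41.7 − 16.2 = 25.5 ft²·°F·h/BTU
L = ΔR / (R/in) = 25.5/4.94 = 5.162 in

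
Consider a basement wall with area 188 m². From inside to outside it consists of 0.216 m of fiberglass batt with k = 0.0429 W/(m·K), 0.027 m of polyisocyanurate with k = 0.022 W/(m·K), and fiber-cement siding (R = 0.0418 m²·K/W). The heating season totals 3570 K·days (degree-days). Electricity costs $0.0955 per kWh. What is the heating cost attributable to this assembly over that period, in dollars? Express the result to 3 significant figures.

244 dollars

0.216/0.0429 = 5.035
0.027/0.022 = 1.227
R_total = 5.035 + 1.227 + 0.0418 = 6.304 m²·K/W
E = A × HDD × 24 / R / 1000 = 188 × 3570 × 24 / 6.304 / 1000 = 2555 kWh
Cost = 2555 × 0.0955 = $244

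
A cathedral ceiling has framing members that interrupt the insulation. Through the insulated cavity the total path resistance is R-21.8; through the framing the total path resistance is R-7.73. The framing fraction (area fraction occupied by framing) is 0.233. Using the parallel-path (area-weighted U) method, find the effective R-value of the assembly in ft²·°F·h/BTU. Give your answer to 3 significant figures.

15.3 ft²·°F·h/BTU

U_eff = 0.767/21.8 + 0.233/7.73 = 0.03518 + 0.03014 = 0.06533
R_eff = 1/U_eff = 15.31 ft²·°F·h/BTU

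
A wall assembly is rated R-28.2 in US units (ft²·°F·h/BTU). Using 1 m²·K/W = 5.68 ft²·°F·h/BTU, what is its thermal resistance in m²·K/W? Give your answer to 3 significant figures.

R_SI = 28.2/5.68 = 4.965

4.96 m²·K/W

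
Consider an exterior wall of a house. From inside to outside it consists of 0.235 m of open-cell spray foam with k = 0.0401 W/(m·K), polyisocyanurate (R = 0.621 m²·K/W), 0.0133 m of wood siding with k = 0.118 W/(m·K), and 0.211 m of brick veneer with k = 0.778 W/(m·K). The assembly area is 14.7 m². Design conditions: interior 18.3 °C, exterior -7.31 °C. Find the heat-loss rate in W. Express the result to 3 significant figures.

54.8 W

0.235/0.0401 = 5.86
0.0133/0.118 = 0.1127
0.211/0.778 = 0.2712
R_total = 5.86 + 0.621 + 0.1127 + 0.2712 = 6.865 m²·K/W
Q = A·ΔT/R = 14.7 × (18.3 − (-7.31)) / 6.865 = 54.84 W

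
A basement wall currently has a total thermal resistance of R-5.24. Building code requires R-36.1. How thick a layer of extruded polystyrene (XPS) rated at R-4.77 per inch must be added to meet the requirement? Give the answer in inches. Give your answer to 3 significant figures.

ΔR = 36.1 − 5.24 = 30.86 ft²·°F·h/BTU
L = ΔR / (R/in) = 30.86/4.77 = 6.47 in

6.47 in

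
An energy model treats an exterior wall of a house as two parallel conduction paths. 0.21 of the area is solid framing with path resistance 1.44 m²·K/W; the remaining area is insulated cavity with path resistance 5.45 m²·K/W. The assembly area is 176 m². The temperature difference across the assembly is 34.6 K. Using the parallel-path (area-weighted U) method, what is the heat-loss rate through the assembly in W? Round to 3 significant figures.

1770 W

U_eff = 0.79/5.45 + 0.21/1.44 = 0.145 + 0.1458 = 0.2908
R_eff = 1/U_eff = 3.439 m²·K/W
Q = 176 × 34.6 / 3.439 = 1771 W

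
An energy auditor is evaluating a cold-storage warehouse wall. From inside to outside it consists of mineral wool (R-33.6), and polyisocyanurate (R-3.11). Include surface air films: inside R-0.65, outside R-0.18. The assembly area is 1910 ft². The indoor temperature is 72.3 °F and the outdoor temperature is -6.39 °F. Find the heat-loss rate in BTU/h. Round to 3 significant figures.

4000 BTU/h

R_total = 0.65 + 33.6 + 3.11 + 0.18 = 37.54 ft²·°F·h/BTU
Q = A·ΔT/R = 1910 × (72.3 − (-6.39)) / 37.54 = 4004 BTU/h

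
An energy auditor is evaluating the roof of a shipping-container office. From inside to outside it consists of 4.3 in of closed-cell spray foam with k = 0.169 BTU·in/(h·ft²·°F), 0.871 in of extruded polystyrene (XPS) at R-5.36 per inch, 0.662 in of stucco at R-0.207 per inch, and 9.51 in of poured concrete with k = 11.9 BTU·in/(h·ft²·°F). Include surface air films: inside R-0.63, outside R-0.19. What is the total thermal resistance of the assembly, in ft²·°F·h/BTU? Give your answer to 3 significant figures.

4.3/0.169 = 25.44
0.871 × 5.36 = 4.669
0.662 × 0.207 = 0.137
9.51/11.9 = 0.7992
R_total = 0.63 + 25.44 + 4.669 + 0.137 + 0.7992 + 0.19 = 31.87 ft²·°F·h/BTU

31.9 ft²·°F·h/BTU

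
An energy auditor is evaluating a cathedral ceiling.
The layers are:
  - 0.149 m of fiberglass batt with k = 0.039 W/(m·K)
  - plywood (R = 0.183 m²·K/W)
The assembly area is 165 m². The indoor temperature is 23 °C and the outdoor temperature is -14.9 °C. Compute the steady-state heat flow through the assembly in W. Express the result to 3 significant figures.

0.149/0.039 = 3.821
R_total = 3.821 + 0.183 = 4.004 m²·K/W
Q = A·ΔT/R = 165 × (23 − (-14.9)) / 4.004 = 1562 W

1560 W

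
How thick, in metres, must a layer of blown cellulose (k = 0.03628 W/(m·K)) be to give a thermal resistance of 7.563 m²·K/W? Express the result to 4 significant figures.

0.2744 m

L = R·k = 7.563 × 0.03628 = 0.27439 m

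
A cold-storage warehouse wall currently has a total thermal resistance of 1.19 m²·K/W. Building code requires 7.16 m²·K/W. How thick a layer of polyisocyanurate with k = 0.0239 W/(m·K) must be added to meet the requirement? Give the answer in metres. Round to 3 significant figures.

0.143 m

ΔR = 7.16 − 1.19 = 5.97 m²·K/W
L = ΔR × k = 5.97 × 0.0239 = 0.1427 m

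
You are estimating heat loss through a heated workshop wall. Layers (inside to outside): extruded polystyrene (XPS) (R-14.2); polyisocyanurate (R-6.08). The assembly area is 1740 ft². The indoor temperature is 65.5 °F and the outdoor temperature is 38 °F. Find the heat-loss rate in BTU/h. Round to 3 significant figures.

2360 BTU/h

R_total = 14.2 + 6.08 = 20.28 ft²·°F·h/BTU
Q = A·ΔT/R = 1740 × (65.5 − 38) / 20.28 = 2359 BTU/h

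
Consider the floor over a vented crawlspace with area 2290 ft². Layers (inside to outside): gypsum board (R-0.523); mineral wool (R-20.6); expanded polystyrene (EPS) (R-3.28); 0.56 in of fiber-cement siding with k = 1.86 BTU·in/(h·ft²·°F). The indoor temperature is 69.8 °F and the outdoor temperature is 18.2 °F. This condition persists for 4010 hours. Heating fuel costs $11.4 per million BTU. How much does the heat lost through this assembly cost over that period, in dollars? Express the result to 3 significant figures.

219 dollars

0.56/1.86 = 0.3011
R_total = 0.523 + 20.6 + 3.28 + 0.3011 = 24.7 ft²·°F·h/BTU
Q = 2290 × (69.8 − 18.2) / 24.7 = 4783 BTU/h
E = 4783 × 4010 = 19180000 BTU
Cost = 19180000/10⁶ × 11.4 = $218.7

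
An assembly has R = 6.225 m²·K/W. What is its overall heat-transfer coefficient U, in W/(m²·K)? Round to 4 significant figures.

0.1606 W/(m²·K)

U = 1/R = 1/6.225 = 0.16064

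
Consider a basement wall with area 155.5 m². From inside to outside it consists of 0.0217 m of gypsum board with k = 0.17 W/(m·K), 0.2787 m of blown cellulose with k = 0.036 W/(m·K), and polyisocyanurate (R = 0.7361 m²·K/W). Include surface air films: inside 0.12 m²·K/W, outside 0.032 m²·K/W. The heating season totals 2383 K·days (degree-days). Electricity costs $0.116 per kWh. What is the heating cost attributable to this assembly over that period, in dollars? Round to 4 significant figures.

117.8 dollars

0.0217/0.17 = 0.12765
0.2787/0.036 = 7.7417
R_total = 0.12 + 0.12765 + 7.7417 + 0.7361 + 0.032 = 8.7574 m²·K/W
E = A × HDD × 24 / R / 1000 = 155.5 × 2383 × 24 / 8.7574 / 1000 = 1015.5 kWh
Cost = 1015.5 × 0.116 = $117.8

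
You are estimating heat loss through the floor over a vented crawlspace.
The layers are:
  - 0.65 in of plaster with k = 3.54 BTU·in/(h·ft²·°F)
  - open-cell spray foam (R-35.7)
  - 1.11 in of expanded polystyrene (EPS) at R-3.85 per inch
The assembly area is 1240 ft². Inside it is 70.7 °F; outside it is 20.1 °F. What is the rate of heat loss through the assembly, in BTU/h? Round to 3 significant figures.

1560 BTU/h

0.65/3.54 = 0.1836
1.11 × 3.85 = 4.274
R_total = 0.1836 + 35.7 + 4.274 = 40.16 ft²·°F·h/BTU
Q = A·ΔT/R = 1240 × (70.7 − 20.1) / 40.16 = 1562 BTU/h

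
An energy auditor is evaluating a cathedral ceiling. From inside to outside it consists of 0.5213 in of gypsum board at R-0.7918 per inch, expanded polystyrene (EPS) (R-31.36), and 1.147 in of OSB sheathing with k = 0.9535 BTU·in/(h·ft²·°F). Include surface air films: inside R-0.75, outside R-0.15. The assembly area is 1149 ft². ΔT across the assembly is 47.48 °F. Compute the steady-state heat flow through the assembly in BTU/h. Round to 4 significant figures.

1610 BTU/h

0.5213 × 0.7918 = 0.41277
1.147/0.9535 = 1.2029
R_total = 0.75 + 0.41277 + 31.36 + 1.2029 + 0.15 = 33.876 ft²·°F·h/BTU
Q = A·ΔT/R = 1149 × 47.48 / 33.876 = 1610.4 BTU/h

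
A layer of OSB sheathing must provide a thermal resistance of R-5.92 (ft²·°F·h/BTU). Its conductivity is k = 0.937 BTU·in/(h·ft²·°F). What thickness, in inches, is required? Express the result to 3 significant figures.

L = R × k = 5.92 × 0.937 = 5.547 in

5.55 in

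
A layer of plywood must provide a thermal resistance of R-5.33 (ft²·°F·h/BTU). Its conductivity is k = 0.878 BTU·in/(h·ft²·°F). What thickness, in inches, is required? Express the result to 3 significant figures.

L = R × k = 5.33 × 0.878 = 4.68 in

4.68 in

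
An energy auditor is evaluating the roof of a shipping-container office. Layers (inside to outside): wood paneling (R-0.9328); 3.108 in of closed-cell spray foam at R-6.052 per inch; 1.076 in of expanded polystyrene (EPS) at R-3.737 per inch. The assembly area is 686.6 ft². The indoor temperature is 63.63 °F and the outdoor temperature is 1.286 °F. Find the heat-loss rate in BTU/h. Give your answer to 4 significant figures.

3.108 × 6.052 = 18.81
1.076 × 3.737 = 4.021
R_total = 0.9328 + 18.81 + 4.021 = 23.763 ft²·°F·h/BTU
Q = A·ΔT/R = 686.6 × (63.63 − 1.286) / 23.763 = 1801.3 BTU/h

1801 BTU/h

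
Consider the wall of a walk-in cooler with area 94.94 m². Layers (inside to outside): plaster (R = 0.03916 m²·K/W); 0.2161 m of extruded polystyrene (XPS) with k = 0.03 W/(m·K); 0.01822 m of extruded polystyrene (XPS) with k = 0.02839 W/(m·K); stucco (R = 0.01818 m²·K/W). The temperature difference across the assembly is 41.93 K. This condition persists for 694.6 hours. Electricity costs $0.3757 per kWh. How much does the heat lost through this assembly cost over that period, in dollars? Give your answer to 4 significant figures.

0.2161/0.03 = 7.2033
0.01822/0.02839 = 0.64178
R_total = 0.03916 + 7.2033 + 0.64178 + 0.01818 = 7.9024 m²·K/W
Q = 94.94 × 41.93 / 7.9024 = 503.75 W
E = 503.75 W × 694.6 h / 1000 = 349.9 kWh
Cost = 349.9 × 0.3757 = $131.46

131.5 dollars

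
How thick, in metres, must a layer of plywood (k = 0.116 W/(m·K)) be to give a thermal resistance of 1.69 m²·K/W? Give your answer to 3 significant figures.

0.196 m

L = R·k = 1.69 × 0.116 = 0.196 m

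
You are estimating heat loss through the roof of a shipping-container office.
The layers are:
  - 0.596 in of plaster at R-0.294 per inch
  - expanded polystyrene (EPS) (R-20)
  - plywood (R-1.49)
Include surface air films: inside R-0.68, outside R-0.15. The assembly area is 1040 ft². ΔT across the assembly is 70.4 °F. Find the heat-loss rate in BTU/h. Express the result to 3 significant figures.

3250 BTU/h

0.596 × 0.294 = 0.1752
R_total = 0.68 + 0.1752 + 20 + 1.49 + 0.15 = 22.5 ft²·°F·h/BTU
Q = A·ΔT/R = 1040 × 70.4 / 22.5 = 3255 BTU/h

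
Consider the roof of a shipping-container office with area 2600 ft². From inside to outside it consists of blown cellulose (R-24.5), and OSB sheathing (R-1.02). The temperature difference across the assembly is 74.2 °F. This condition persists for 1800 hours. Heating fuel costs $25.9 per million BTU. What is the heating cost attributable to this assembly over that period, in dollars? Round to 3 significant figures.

R_total = 24.5 + 1.02 = 25.52 ft²·°F·h/BTU
Q = 2600 × 74.2 / 25.52 = 7560 BTU/h
E = 7560 × 1800 = 13610000 BTU
Cost = 13610000/10⁶ × 25.9 = $352.4

352 dollars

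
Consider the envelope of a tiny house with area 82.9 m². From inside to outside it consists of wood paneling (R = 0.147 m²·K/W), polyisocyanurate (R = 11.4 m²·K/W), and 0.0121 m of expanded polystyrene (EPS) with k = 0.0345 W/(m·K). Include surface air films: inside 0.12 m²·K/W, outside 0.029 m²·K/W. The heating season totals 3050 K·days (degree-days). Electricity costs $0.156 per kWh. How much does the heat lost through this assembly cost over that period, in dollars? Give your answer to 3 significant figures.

0.0121/0.0345 = 0.3507
R_total = 0.12 + 0.147 + 11.4 + 0.3507 + 0.029 = 12.05 m²·K/W
E = A × HDD × 24 / R / 1000 = 82.9 × 3050 × 24 / 12.05 / 1000 = 503.7 kWh
Cost = 503.7 × 0.156 = $78.58

78.6 dollars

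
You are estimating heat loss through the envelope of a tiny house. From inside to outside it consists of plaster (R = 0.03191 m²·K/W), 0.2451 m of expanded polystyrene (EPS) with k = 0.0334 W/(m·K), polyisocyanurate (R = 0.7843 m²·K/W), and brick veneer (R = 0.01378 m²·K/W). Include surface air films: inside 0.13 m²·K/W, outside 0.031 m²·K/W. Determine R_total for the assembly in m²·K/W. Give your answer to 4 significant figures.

8.329 m²·K/W

0.2451/0.0334 = 7.3383
R_total = 0.13 + 0.03191 + 7.3383 + 0.7843 + 0.01378 + 0.031 = 8.3293 m²·K/W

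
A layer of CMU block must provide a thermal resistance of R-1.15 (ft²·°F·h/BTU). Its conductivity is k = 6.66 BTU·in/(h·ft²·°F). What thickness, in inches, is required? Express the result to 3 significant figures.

7.66 in

L = R × k = 1.15 × 6.66 = 7.659 in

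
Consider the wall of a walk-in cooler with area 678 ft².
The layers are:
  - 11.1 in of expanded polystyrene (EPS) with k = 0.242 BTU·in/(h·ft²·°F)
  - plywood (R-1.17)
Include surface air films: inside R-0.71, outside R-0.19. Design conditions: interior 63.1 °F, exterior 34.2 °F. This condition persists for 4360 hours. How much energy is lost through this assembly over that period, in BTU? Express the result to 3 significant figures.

1780000 BTU

11.1/0.242 = 45.87
R_total = 0.71 + 45.87 + 1.17 + 0.19 = 47.94 ft²·°F·h/BTU
Q = 678 × (63.1 − 34.2) / 47.94 = 408.7 BTU/h
E = 408.7 × 4360 = 1782000 BTU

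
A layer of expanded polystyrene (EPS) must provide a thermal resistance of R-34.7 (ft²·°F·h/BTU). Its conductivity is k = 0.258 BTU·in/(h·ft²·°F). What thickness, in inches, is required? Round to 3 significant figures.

L = R × k = 34.7 × 0.258 = 8.953 in

8.95 in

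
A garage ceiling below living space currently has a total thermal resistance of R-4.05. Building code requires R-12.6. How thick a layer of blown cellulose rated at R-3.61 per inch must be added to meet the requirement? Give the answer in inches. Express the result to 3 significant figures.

2.37 in

ΔR = 12.6 − 4.05 = 8.55 ft²·°F·h/BTU
L = ΔR / (R/in) = 8.55/3.61 = 2.368 in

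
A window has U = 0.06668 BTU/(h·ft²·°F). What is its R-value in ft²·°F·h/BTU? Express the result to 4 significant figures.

15.00 ft²·°F·h/BTU

R = 1/U = 1/0.06668 = 14.997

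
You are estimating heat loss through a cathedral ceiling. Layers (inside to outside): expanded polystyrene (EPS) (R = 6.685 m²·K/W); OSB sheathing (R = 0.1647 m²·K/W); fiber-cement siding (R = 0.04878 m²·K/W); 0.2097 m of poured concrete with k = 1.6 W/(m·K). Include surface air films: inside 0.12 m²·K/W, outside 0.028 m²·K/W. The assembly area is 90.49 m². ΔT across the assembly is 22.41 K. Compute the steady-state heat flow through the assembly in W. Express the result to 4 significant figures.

282.5 W

0.2097/1.6 = 0.13106
R_total = 0.12 + 6.685 + 0.1647 + 0.04878 + 0.13106 + 0.028 = 7.1775 m²·K/W
Q = A·ΔT/R = 90.49 × 22.41 / 7.1775 = 282.53 W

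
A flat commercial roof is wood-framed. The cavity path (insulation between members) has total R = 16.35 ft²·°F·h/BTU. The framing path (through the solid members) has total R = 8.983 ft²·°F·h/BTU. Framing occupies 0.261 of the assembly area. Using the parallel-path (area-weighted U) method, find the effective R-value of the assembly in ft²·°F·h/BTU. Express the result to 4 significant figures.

13.47 ft²·°F·h/BTU

U_eff = 0.739/16.35 + 0.261/8.983 = 0.045199 + 0.029055 = 0.074254
R_eff = 1/U_eff = 13.467 ft²·°F·h/BTU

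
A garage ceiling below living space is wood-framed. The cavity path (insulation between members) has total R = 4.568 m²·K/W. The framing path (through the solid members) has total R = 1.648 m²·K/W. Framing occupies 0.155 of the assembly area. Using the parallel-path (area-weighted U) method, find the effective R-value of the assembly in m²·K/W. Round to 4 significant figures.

U_eff = 0.845/4.568 + 0.155/1.648 = 0.18498 + 0.094053 = 0.27904
R_eff = 1/U_eff = 3.5838 m²·K/W

3.584 m²·K/W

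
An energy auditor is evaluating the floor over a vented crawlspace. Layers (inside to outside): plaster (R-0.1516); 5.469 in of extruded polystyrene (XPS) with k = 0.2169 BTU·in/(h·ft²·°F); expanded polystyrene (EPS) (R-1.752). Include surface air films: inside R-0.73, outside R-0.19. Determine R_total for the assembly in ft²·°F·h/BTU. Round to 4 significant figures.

28.04 ft²·°F·h/BTU

5.469/0.2169 = 25.214
R_total = 0.73 + 0.1516 + 25.214 + 1.752 + 0.19 = 28.038 ft²·°F·h/BTU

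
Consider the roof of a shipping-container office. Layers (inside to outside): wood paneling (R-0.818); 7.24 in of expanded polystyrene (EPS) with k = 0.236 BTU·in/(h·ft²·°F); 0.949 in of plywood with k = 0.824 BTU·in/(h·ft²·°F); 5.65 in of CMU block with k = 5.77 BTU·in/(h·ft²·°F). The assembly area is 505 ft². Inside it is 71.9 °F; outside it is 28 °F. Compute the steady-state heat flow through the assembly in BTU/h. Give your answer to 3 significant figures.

7.24/0.236 = 30.68
0.949/0.824 = 1.152
5.65/5.77 = 0.9792
R_total = 0.818 + 30.68 + 1.152 + 0.9792 = 33.63 ft²·°F·h/BTU
Q = A·ΔT/R = 505 × (71.9 − 28) / 33.63 = 659.3 BTU/h

659 BTU/h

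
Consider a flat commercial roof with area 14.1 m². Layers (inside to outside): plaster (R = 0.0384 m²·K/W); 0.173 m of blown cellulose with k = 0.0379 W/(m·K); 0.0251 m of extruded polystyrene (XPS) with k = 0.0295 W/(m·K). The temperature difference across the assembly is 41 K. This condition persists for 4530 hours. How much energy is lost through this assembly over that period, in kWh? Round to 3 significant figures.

0.173/0.0379 = 4.565
0.0251/0.0295 = 0.8508
R_total = 0.0384 + 4.565 + 0.8508 = 5.454 m²·K/W
Q = 14.1 × 41 / 5.454 = 106 W
E = 106 W × 4530 h / 1000 = 480.2 kWh

480 kWh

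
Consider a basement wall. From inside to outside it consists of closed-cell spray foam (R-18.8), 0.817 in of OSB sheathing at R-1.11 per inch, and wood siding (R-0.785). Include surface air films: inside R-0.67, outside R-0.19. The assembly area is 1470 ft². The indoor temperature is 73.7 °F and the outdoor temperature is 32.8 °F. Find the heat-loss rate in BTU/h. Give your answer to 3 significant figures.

0.817 × 1.11 = 0.9069
R_total = 0.67 + 18.8 + 0.9069 + 0.785 + 0.19 = 21.35 ft²·°F·h/BTU
Q = A·ΔT/R = 1470 × (73.7 − 32.8) / 21.35 = 2816 BTU/h

2820 BTU/h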